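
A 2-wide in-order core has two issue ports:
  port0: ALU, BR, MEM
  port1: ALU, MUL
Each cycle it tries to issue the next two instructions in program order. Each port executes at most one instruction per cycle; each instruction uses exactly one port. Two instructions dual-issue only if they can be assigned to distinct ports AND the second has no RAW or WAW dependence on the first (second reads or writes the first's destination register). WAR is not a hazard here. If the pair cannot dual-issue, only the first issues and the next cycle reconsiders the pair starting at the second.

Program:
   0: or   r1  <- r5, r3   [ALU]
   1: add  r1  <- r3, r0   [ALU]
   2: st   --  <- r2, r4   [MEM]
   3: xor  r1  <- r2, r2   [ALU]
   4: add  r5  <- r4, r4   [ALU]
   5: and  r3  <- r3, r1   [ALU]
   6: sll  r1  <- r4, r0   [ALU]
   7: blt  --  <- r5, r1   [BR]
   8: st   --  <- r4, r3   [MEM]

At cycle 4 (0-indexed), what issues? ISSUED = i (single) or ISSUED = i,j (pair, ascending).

  cy0 -> i0 (or) WAW r1
  cy1 -> i1/i2 (add;st) 2-wide
  cy2 -> i3/i4 (xor;add) 2-wide
  cy3 -> i5/i6 (and;sll) 2-wide
  cy4 -> i7 (blt) no-port BR/MEM
  cy5 -> i8 (st) tail

ISSUED = 7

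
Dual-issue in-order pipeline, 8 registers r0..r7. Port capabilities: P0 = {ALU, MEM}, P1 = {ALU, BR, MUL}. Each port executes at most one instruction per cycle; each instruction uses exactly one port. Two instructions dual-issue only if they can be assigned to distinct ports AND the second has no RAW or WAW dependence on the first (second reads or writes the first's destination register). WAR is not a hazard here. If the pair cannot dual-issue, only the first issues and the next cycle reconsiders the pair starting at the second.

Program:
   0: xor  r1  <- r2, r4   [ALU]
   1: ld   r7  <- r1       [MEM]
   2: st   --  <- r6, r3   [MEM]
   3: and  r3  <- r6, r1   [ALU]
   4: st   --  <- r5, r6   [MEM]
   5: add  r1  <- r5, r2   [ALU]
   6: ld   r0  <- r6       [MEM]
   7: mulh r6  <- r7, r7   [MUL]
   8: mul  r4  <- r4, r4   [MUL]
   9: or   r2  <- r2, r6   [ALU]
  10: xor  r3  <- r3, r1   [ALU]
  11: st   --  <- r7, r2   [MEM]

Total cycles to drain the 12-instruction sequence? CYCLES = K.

c0: i0 xor.ALU  RAW r1
c1: i1 ld.MEM  no-port MEM/MEM
c2: i2/i3 st.MEM/and.ALU  dual
c3: i4/i5 st.MEM/add.ALU  dual
c4: i6/i7 ld.MEM/mulh.MUL  dual
c5: i8/i9 mul.MUL/or.ALU  dual
c6: i10/i11 xor.ALU/st.MEM  dual

CYCLES = 7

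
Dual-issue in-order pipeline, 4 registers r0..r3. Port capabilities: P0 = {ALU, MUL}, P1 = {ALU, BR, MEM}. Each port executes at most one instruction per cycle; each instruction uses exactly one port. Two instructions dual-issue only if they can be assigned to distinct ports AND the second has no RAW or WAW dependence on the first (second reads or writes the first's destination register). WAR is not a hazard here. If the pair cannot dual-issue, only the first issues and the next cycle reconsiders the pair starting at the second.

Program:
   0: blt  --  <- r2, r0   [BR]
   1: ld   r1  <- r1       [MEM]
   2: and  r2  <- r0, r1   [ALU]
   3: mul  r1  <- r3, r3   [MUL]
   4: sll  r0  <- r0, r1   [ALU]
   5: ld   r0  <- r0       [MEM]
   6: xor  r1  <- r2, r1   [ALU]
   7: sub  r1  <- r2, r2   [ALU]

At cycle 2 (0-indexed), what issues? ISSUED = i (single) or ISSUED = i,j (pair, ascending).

ISSUED = 2,3

[0] i0  blt.BR  -- no-port BR/MEM
[1] i1  ld.MEM  -- RAW r1
[2] i2&i3  and.ALU+mul.MUL  -- pair
[3] i4  sll.ALU  -- RAW+WAW r0
[4] i5&i6  ld.MEM+xor.ALU  -- pair
[5] i7  sub.ALU  -- tail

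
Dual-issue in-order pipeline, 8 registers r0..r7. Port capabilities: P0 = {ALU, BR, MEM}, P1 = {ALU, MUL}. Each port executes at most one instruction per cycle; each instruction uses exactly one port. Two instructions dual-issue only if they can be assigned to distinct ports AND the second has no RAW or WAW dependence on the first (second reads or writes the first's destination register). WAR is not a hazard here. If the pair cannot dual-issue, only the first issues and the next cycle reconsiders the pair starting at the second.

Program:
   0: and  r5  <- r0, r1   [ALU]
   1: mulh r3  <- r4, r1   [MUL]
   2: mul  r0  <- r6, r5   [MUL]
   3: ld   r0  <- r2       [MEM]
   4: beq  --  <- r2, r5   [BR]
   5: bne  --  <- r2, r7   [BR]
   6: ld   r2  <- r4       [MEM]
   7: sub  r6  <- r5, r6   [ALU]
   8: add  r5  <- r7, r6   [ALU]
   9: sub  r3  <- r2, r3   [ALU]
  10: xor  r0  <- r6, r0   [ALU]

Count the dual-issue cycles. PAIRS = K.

  cy0 -> i0&i1 (and.ALU/mulh.MUL) pair
  cy1 -> i2 (mul.MUL) WAW r0
  cy2 -> i3 (ld.MEM) no-port MEM/BR
  cy3 -> i4 (beq.BR) no-port BR/BR
  cy4 -> i5 (bne.BR) no-port BR/MEM
  cy5 -> i6&i7 (ld.MEM/sub.ALU) pair
  cy6 -> i8&i9 (add.ALU/sub.ALU) pair
  cy7 -> i10 (xor.ALU) tail

PAIRS = 3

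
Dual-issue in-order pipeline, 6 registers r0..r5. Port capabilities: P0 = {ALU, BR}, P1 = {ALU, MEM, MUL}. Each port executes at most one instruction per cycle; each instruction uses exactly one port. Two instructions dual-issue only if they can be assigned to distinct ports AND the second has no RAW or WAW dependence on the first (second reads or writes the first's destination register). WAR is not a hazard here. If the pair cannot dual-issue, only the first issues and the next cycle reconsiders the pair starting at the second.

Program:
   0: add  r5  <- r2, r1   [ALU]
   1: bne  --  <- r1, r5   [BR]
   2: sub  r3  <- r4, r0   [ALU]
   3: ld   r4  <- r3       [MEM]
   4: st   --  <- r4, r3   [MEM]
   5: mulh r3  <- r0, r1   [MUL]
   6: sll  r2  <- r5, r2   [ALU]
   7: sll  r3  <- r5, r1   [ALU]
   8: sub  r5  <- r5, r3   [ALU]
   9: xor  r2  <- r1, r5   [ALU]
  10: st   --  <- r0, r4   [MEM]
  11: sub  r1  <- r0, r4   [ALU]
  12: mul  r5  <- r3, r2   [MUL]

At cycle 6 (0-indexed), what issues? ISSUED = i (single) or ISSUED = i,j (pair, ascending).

ISSUED = 8

[0] i0  add  -- RAW r5
[1] i1+i2  bne sub  -- dual
[2] i3  ld  -- no-port MEM/MEM
[3] i4  st  -- no-port MEM/MUL
[4] i5+i6  mulh sll  -- dual
[5] i7  sll  -- RAW r3
[6] i8  sub  -- RAW r5
[7] i9+i10  xor st  -- dual
[8] i11+i12  sub mul  -- dual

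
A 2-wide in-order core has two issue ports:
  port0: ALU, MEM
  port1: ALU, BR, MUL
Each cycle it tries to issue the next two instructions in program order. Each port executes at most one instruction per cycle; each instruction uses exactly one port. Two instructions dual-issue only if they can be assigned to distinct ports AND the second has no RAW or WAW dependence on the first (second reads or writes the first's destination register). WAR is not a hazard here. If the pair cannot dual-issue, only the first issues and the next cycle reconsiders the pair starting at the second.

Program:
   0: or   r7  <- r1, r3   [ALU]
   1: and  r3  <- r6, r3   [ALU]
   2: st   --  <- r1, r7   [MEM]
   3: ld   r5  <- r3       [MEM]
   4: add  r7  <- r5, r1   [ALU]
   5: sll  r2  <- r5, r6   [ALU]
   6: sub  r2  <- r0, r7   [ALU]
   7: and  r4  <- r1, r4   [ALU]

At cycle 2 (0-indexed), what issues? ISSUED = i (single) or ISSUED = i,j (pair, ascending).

  cy0 -> i0/i1 (or.ALU/and.ALU) 2-wide
  cy1 -> i2 (st.MEM) no-port MEM/MEM
  cy2 -> i3 (ld.MEM) RAW r5
  cy3 -> i4/i5 (add.ALU/sll.ALU) 2-wide
  cy4 -> i6/i7 (sub.ALU/and.ALU) 2-wide

ISSUED = 3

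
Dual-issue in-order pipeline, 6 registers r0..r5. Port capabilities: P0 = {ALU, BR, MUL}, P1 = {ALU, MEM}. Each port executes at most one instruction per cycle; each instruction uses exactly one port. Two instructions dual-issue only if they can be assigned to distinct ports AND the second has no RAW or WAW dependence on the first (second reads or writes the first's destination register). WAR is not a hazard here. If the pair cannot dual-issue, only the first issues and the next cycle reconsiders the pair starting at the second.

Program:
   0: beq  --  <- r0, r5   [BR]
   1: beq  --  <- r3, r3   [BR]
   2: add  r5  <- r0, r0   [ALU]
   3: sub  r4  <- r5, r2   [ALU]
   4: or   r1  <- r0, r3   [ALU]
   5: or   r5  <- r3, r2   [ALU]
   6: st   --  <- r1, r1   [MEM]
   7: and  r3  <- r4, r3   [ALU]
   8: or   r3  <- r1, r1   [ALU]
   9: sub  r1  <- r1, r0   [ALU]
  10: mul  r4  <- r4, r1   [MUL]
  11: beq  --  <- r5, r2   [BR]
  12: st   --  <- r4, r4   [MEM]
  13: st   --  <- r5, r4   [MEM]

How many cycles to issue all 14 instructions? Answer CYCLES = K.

CYCLES = 9

[0] i0  beq  -- no-port BR/BR
[1] i1&i2  beq/add  -- 2-wide
[2] i3&i4  sub/or  -- 2-wide
[3] i5&i6  or/st  -- 2-wide
[4] i7  and  -- WAW r3
[5] i8&i9  or/sub  -- 2-wide
[6] i10  mul  -- no-port MUL/BR
[7] i11&i12  beq/st  -- 2-wide
[8] i13  st  -- tail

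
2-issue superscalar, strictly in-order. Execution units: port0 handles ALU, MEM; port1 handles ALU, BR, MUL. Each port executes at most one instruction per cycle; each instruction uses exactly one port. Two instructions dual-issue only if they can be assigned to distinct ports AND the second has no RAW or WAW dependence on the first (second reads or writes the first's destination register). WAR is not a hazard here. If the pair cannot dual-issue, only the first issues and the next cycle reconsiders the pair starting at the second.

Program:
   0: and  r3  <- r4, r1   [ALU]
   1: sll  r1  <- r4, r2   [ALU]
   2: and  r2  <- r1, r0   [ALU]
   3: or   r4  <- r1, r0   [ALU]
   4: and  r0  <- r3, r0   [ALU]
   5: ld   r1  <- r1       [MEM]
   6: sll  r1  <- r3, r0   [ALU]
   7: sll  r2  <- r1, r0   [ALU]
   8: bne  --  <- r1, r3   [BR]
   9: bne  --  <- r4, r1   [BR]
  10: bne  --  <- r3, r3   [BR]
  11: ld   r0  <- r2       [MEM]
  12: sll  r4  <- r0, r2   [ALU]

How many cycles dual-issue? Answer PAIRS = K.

t=0 i0,i1:and.ALU;sll.ALU ; dual
t=1 i2,i3:and.ALU;or.ALU ; dual
t=2 i4,i5:and.ALU;ld.MEM ; dual
t=3 i6:sll.ALU ; RAW r1
t=4 i7,i8:sll.ALU;bne.BR ; dual
t=5 i9:bne.BR ; no-port BR/BR
t=6 i10,i11:bne.BR;ld.MEM ; dual
t=7 i12:sll.ALU ; tail

PAIRS = 5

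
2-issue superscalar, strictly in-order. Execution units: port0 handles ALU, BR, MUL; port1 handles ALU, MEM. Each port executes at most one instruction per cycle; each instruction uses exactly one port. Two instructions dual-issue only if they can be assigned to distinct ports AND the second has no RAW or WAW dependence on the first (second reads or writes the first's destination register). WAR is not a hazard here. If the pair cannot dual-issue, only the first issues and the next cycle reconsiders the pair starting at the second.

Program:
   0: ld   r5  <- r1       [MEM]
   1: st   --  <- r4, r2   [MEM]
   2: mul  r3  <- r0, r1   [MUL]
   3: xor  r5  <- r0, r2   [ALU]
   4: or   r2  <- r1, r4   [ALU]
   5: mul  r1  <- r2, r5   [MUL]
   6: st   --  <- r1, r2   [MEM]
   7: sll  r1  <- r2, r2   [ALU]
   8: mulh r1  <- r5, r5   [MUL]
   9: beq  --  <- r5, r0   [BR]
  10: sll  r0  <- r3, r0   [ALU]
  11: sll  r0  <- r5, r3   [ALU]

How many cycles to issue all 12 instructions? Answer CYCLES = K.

CYCLES = 8

  cy0 -> i0 (ld) no-port MEM/MEM
  cy1 -> i1&i2 (st;mul) 2-wide
  cy2 -> i3&i4 (xor;or) 2-wide
  cy3 -> i5 (mul) RAW r1
  cy4 -> i6&i7 (st;sll) 2-wide
  cy5 -> i8 (mulh) no-port MUL/BR
  cy6 -> i9&i10 (beq;sll) 2-wide
  cy7 -> i11 (sll) tail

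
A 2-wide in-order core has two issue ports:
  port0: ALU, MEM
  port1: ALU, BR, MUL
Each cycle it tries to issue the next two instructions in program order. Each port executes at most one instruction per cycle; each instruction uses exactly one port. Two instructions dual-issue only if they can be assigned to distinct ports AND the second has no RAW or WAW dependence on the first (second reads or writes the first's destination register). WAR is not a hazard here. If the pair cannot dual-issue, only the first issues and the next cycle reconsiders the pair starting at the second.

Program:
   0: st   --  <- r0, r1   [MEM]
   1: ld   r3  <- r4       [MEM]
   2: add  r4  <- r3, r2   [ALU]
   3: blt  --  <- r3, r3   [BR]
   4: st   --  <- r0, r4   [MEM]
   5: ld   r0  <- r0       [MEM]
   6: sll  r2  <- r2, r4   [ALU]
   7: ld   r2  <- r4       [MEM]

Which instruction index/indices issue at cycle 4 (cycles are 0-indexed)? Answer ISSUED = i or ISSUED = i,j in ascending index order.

ISSUED = 5,6

c0: i0 st.MEM  no-port MEM/MEM
c1: i1 ld.MEM  RAW r3
c2: i2,i3 add.ALU/blt.BR  2-wide
c3: i4 st.MEM  no-port MEM/MEM
c4: i5,i6 ld.MEM/sll.ALU  2-wide
c5: i7 ld.MEM  tail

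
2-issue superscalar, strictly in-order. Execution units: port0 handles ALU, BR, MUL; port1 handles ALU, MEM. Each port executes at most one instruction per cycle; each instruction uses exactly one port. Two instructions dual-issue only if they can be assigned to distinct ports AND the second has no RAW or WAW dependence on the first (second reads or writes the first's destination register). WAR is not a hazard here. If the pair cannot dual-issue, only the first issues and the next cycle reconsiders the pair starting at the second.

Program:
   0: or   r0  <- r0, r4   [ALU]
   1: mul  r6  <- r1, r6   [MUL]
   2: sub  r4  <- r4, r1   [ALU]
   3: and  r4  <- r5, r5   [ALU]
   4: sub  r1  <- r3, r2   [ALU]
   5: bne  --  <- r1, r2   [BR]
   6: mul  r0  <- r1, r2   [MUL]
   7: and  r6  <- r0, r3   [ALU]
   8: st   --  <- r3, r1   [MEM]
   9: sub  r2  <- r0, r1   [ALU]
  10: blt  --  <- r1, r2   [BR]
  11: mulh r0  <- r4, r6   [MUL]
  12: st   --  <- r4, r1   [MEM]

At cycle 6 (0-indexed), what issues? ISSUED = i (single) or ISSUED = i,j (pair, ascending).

  cy0 -> i0&i1 (or+mul) dual
  cy1 -> i2 (sub) WAW r4
  cy2 -> i3&i4 (and+sub) dual
  cy3 -> i5 (bne) no-port BR/MUL
  cy4 -> i6 (mul) RAW r0
  cy5 -> i7&i8 (and+st) dual
  cy6 -> i9 (sub) RAW r2
  cy7 -> i10 (blt) no-port BR/MUL
  cy8 -> i11&i12 (mulh+st) dual

ISSUED = 9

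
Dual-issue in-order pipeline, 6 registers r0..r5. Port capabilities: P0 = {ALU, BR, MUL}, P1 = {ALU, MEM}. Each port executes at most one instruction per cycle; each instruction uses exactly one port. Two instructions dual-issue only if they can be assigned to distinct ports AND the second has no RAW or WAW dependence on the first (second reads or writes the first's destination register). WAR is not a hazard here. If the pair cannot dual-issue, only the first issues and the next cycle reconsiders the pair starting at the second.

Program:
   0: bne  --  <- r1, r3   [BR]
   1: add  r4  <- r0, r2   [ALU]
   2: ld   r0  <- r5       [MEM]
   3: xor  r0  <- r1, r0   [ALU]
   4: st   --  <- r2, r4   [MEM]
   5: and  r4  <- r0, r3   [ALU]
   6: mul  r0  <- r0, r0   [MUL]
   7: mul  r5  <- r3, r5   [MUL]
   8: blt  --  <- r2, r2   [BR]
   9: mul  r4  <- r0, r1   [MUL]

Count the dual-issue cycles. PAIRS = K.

PAIRS = 3

c0: i0&i1 bne.BR/add.ALU  2-wide
c1: i2 ld.MEM  RAW+WAW r0
c2: i3&i4 xor.ALU/st.MEM  2-wide
c3: i5&i6 and.ALU/mul.MUL  2-wide
c4: i7 mul.MUL  no-port MUL/BR
c5: i8 blt.BR  no-port BR/MUL
c6: i9 mul.MUL  tail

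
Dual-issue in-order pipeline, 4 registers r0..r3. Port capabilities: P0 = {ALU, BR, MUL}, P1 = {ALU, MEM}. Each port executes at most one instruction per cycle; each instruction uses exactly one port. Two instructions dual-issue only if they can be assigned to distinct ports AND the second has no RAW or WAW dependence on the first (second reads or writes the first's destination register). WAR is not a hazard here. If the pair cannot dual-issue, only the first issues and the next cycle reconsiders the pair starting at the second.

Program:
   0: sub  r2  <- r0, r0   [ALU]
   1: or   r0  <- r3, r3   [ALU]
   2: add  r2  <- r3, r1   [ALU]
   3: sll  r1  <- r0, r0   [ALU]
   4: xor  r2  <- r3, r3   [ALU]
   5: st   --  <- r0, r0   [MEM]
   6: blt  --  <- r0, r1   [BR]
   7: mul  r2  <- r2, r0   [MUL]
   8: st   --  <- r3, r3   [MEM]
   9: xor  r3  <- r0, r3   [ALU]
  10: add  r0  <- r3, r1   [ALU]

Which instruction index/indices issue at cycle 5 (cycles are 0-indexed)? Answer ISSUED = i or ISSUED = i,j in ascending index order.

[0] i0+i1  sub.ALU;or.ALU  -- 2-wide
[1] i2+i3  add.ALU;sll.ALU  -- 2-wide
[2] i4+i5  xor.ALU;st.MEM  -- 2-wide
[3] i6  blt.BR  -- no-port BR/MUL
[4] i7+i8  mul.MUL;st.MEM  -- 2-wide
[5] i9  xor.ALU  -- RAW r3
[6] i10  add.ALU  -- tail

ISSUED = 9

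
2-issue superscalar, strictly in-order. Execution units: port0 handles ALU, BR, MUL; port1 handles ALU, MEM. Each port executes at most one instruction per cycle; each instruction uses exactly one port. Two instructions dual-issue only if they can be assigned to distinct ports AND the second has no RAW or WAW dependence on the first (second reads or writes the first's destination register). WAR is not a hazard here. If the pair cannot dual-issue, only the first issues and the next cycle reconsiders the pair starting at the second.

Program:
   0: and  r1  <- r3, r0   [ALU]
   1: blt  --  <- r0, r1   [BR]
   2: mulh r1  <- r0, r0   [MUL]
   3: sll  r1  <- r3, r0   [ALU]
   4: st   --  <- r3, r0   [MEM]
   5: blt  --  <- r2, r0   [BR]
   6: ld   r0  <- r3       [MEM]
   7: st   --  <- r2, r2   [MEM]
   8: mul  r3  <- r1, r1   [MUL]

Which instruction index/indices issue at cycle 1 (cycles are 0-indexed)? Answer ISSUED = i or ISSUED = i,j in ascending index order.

ISSUED = 1

0. and.ALU @i0  | RAW r1
1. blt.BR @i1  | no-port BR/MUL
2. mulh.MUL @i2  | WAW r1
3. sll.ALU st.MEM @i3/i4  | pair
4. blt.BR ld.MEM @i5/i6  | pair
5. st.MEM mul.MUL @i7/i8  | pair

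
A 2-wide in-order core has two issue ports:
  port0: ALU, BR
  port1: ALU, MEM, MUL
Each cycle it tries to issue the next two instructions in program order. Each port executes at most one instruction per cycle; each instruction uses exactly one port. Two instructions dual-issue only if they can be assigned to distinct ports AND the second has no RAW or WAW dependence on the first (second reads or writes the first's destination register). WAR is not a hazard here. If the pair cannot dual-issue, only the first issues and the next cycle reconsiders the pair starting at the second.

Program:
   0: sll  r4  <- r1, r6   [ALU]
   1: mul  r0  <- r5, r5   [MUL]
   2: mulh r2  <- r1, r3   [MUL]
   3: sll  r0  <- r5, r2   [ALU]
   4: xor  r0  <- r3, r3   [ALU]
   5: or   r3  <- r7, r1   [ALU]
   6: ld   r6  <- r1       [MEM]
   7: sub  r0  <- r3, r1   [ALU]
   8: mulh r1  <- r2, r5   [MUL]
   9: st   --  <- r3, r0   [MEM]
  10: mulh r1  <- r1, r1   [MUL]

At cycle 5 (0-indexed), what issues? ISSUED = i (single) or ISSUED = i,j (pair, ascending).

  cy0 -> i0+i1 (sll.ALU mul.MUL) pair
  cy1 -> i2 (mulh.MUL) RAW r2
  cy2 -> i3 (sll.ALU) WAW r0
  cy3 -> i4+i5 (xor.ALU or.ALU) pair
  cy4 -> i6+i7 (ld.MEM sub.ALU) pair
  cy5 -> i8 (mulh.MUL) no-port MUL/MEM
  cy6 -> i9 (st.MEM) no-port MEM/MUL
  cy7 -> i10 (mulh.MUL) tail

ISSUED = 8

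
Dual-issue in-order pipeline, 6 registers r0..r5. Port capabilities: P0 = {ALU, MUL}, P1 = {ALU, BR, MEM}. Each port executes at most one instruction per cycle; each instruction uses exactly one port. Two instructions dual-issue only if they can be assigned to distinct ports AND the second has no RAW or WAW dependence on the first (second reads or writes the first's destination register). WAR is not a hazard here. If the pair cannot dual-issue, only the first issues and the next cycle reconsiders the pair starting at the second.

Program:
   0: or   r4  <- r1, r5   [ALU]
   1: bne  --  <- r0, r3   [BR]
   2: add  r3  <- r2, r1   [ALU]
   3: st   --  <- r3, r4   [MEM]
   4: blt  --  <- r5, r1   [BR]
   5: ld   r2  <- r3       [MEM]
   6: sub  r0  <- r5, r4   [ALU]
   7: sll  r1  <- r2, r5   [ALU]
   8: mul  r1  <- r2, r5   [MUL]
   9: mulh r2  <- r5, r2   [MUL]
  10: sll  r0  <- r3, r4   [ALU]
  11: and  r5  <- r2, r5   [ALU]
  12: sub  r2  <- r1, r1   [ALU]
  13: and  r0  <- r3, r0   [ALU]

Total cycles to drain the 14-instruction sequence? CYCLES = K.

[0] i0&i1  or.ALU/bne.BR  -- 2-wide
[1] i2  add.ALU  -- RAW r3
[2] i3  st.MEM  -- no-port MEM/BR
[3] i4  blt.BR  -- no-port BR/MEM
[4] i5&i6  ld.MEM/sub.ALU  -- 2-wide
[5] i7  sll.ALU  -- WAW r1
[6] i8  mul.MUL  -- no-port MUL/MUL
[7] i9&i10  mulh.MUL/sll.ALU  -- 2-wide
[8] i11&i12  and.ALU/sub.ALU  -- 2-wide
[9] i13  and.ALU  -- tail

CYCLES = 10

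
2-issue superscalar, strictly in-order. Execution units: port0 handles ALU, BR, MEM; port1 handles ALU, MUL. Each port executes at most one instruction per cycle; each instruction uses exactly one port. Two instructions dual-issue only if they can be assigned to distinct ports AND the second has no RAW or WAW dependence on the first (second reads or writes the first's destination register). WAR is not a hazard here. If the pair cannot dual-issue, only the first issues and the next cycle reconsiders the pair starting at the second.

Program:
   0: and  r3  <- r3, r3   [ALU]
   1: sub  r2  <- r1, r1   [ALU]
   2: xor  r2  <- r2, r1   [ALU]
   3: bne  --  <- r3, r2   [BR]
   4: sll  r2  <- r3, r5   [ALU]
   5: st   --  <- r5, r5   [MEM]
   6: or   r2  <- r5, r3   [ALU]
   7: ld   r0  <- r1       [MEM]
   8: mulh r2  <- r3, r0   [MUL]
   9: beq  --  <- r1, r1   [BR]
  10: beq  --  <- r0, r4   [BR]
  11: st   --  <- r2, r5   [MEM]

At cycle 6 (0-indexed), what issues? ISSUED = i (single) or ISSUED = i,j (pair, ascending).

ISSUED = 10

c0: i0&i1 and;sub  pair
c1: i2 xor  RAW r2
c2: i3&i4 bne;sll  pair
c3: i5&i6 st;or  pair
c4: i7 ld  RAW r0
c5: i8&i9 mulh;beq  pair
c6: i10 beq  no-port BR/MEM
c7: i11 st  tail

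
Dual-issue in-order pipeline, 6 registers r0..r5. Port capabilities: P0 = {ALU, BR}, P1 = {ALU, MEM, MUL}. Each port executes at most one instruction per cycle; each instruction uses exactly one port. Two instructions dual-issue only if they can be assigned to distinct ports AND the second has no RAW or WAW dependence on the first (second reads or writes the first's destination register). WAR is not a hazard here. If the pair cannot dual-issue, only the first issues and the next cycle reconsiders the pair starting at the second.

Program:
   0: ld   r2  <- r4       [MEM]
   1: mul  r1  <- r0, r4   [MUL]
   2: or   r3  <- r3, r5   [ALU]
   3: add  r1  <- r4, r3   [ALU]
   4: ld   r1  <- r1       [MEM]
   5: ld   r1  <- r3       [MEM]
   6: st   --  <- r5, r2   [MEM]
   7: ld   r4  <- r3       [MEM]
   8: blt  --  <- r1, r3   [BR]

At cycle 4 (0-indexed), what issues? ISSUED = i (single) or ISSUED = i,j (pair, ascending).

ISSUED = 5

c0: i0 ld  no-port MEM/MUL
c1: i1&i2 mul;or  pair
c2: i3 add  RAW+WAW r1
c3: i4 ld  no-port MEM/MEM
c4: i5 ld  no-port MEM/MEM
c5: i6 st  no-port MEM/MEM
c6: i7&i8 ld;blt  pair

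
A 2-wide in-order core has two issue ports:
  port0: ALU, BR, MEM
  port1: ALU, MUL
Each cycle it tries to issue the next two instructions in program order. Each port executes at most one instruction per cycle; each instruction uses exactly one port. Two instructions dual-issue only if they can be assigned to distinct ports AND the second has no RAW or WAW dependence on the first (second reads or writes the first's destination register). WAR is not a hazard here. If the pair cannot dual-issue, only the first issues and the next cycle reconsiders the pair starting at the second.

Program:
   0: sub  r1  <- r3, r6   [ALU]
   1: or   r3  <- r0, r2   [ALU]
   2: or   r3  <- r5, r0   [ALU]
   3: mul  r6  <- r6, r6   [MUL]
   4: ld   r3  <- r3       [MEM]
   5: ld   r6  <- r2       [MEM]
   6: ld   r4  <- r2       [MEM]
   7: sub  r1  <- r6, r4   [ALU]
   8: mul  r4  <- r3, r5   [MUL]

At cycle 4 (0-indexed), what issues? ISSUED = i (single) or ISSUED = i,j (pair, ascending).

ISSUED = 6

[0] i0&i1  sub.ALU or.ALU  -- pair
[1] i2&i3  or.ALU mul.MUL  -- pair
[2] i4  ld.MEM  -- no-port MEM/MEM
[3] i5  ld.MEM  -- no-port MEM/MEM
[4] i6  ld.MEM  -- RAW r4
[5] i7&i8  sub.ALU mul.MUL  -- pair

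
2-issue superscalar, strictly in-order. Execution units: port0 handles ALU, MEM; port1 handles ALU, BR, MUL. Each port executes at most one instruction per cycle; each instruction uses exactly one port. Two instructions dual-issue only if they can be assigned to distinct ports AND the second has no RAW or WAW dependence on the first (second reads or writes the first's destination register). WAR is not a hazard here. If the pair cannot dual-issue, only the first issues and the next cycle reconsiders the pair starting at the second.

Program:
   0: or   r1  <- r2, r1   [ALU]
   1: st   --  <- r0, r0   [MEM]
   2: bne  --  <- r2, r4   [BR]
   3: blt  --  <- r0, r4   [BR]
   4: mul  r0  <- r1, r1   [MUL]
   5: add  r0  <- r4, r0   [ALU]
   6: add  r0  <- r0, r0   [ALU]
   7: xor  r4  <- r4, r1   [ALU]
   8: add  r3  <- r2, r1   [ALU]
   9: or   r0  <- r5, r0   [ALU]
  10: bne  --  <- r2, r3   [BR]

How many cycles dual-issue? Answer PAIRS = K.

#0 head=0: or;st i0/i1 pair
#1 head=2: bne i2 no-port BR/BR
#2 head=3: blt i3 no-port BR/MUL
#3 head=4: mul i4 RAW+WAW r0
#4 head=5: add i5 RAW+WAW r0
#5 head=6: add;xor i6/i7 pair
#6 head=8: add;or i8/i9 pair
#7 head=10: bne i10 tail

PAIRS = 3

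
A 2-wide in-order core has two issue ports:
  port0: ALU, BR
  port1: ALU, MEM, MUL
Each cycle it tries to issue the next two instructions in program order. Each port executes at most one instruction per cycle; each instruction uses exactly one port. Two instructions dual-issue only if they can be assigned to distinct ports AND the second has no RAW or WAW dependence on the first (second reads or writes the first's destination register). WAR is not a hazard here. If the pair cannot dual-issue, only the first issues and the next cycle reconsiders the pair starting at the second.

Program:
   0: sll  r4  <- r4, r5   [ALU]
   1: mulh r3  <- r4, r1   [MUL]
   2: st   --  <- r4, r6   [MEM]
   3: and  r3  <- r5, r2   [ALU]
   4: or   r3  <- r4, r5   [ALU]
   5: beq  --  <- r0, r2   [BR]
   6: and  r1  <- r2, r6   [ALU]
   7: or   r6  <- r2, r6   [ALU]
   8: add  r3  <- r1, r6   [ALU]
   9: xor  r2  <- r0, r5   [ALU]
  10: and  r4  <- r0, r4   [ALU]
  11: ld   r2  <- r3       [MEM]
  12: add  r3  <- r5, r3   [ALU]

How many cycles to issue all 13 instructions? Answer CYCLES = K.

CYCLES = 8

c0: i0 sll.ALU  RAW r4
c1: i1 mulh.MUL  no-port MUL/MEM
c2: i2&i3 st.MEM/and.ALU  pair
c3: i4&i5 or.ALU/beq.BR  pair
c4: i6&i7 and.ALU/or.ALU  pair
c5: i8&i9 add.ALU/xor.ALU  pair
c6: i10&i11 and.ALU/ld.MEM  pair
c7: i12 add.ALU  tail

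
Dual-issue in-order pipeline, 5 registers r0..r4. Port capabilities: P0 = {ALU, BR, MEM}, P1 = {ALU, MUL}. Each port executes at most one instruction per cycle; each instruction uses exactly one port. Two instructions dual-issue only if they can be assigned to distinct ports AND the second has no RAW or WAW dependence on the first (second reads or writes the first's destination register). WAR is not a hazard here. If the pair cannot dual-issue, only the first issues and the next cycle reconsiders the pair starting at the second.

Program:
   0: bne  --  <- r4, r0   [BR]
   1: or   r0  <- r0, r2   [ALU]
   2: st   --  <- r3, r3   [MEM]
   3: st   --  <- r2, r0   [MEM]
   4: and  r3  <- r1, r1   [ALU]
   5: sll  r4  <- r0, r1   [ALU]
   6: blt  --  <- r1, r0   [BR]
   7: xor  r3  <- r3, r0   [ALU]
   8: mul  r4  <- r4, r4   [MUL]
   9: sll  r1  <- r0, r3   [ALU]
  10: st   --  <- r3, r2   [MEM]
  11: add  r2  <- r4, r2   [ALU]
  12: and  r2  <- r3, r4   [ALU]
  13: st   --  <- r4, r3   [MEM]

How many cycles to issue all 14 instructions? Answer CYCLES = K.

CYCLES = 8

#0 head=0: bne.BR+or.ALU i0&i1 pair
#1 head=2: st.MEM i2 no-port MEM/MEM
#2 head=3: st.MEM+and.ALU i3&i4 pair
#3 head=5: sll.ALU+blt.BR i5&i6 pair
#4 head=7: xor.ALU+mul.MUL i7&i8 pair
#5 head=9: sll.ALU+st.MEM i9&i10 pair
#6 head=11: add.ALU i11 WAW r2
#7 head=12: and.ALU+st.MEM i12&i13 pair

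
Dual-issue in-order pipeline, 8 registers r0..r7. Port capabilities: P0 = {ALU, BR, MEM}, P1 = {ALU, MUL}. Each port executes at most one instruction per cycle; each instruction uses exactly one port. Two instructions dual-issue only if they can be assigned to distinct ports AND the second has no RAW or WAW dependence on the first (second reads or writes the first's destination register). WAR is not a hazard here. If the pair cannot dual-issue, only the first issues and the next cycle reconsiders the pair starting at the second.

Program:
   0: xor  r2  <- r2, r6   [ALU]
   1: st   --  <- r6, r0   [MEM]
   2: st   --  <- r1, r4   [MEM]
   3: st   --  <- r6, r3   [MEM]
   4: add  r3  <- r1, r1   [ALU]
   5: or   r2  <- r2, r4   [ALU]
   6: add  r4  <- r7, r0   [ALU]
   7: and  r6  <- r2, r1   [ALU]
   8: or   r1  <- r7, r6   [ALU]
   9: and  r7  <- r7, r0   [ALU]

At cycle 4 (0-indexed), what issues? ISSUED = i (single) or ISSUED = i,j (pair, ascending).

[0] i0/i1  xor/st  -- dual
[1] i2  st  -- no-port MEM/MEM
[2] i3/i4  st/add  -- dual
[3] i5/i6  or/add  -- dual
[4] i7  and  -- RAW r6
[5] i8/i9  or/and  -- dual

ISSUED = 7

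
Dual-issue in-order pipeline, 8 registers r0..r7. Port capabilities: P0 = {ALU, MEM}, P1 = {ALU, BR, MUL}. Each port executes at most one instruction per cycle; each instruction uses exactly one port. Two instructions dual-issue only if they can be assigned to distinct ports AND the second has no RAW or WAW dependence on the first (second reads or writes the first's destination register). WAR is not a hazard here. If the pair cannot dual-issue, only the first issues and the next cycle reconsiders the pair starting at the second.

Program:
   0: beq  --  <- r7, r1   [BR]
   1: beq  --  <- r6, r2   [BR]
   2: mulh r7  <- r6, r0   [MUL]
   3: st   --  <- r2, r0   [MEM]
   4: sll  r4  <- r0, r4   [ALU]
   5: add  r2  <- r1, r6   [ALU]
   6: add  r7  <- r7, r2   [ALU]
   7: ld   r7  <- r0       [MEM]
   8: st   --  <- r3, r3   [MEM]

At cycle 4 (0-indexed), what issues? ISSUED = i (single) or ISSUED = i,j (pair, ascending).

ISSUED = 6

#0 head=0: beq.BR i0 no-port BR/BR
#1 head=1: beq.BR i1 no-port BR/MUL
#2 head=2: mulh.MUL/st.MEM i2/i3 dual
#3 head=4: sll.ALU/add.ALU i4/i5 dual
#4 head=6: add.ALU i6 WAW r7
#5 head=7: ld.MEM i7 no-port MEM/MEM
#6 head=8: st.MEM i8 tail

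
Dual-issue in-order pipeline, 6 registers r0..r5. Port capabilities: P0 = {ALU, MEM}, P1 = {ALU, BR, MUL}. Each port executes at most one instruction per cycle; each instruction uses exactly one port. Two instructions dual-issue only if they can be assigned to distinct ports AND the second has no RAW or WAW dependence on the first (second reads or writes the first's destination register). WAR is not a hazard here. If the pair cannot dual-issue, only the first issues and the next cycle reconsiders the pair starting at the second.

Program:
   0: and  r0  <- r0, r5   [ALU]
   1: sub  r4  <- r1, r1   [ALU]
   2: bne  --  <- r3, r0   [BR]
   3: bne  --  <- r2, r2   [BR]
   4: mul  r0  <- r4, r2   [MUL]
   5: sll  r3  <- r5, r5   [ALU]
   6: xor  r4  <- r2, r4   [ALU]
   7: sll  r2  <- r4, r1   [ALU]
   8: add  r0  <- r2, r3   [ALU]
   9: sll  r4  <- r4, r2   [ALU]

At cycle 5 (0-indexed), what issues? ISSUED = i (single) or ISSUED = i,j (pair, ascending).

  cy0 -> i0/i1 (and;sub) dual
  cy1 -> i2 (bne) no-port BR/BR
  cy2 -> i3 (bne) no-port BR/MUL
  cy3 -> i4/i5 (mul;sll) dual
  cy4 -> i6 (xor) RAW r4
  cy5 -> i7 (sll) RAW r2
  cy6 -> i8/i9 (add;sll) dual

ISSUED = 7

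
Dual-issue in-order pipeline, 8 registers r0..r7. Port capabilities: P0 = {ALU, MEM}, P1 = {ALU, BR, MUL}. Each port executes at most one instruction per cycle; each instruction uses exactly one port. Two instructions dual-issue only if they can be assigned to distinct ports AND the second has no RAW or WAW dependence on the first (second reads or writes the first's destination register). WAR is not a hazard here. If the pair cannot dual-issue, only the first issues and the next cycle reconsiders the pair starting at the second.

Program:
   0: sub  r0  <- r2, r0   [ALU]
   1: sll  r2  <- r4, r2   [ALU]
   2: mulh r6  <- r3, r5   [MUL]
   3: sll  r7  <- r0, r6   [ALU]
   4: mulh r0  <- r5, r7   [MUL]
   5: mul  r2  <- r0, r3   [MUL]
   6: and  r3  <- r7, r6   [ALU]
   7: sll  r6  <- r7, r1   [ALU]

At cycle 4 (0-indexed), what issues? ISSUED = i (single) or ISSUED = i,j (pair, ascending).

#0 head=0: sub.ALU/sll.ALU i0,i1 dual
#1 head=2: mulh.MUL i2 RAW r6
#2 head=3: sll.ALU i3 RAW r7
#3 head=4: mulh.MUL i4 no-port MUL/MUL
#4 head=5: mul.MUL/and.ALU i5,i6 dual
#5 head=7: sll.ALU i7 tail

ISSUED = 5,6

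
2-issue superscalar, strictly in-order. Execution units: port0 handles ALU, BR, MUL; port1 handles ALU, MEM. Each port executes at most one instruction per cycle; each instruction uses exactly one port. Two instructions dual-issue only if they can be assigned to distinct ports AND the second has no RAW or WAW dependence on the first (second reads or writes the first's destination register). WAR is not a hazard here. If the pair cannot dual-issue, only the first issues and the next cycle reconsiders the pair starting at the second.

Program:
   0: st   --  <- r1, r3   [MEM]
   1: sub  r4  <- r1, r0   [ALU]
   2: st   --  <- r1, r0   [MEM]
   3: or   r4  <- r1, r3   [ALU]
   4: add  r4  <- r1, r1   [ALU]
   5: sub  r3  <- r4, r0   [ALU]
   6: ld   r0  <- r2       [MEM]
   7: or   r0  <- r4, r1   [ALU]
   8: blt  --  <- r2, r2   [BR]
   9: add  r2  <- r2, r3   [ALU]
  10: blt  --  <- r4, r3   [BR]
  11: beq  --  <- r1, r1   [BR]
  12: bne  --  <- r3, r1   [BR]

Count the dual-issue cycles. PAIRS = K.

PAIRS = 5

c0: i0+i1 st;sub  pair
c1: i2+i3 st;or  pair
c2: i4 add  RAW r4
c3: i5+i6 sub;ld  pair
c4: i7+i8 or;blt  pair
c5: i9+i10 add;blt  pair
c6: i11 beq  no-port BR/BR
c7: i12 bne  tail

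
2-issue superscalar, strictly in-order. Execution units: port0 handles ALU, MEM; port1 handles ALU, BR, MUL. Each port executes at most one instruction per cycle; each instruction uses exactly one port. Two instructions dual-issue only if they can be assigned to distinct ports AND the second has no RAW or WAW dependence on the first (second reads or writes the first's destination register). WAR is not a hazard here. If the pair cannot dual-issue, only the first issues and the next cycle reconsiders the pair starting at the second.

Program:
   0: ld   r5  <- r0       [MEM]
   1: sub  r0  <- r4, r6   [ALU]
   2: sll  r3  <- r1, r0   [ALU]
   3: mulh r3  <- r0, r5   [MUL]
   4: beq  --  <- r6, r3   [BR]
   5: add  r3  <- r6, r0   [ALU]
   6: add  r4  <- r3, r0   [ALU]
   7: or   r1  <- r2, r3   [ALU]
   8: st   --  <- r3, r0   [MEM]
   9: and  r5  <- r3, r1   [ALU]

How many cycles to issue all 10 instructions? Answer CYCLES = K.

CYCLES = 6

c0: i0+i1 ld.MEM;sub.ALU  dual
c1: i2 sll.ALU  WAW r3
c2: i3 mulh.MUL  no-port MUL/BR
c3: i4+i5 beq.BR;add.ALU  dual
c4: i6+i7 add.ALU;or.ALU  dual
c5: i8+i9 st.MEM;and.ALU  dual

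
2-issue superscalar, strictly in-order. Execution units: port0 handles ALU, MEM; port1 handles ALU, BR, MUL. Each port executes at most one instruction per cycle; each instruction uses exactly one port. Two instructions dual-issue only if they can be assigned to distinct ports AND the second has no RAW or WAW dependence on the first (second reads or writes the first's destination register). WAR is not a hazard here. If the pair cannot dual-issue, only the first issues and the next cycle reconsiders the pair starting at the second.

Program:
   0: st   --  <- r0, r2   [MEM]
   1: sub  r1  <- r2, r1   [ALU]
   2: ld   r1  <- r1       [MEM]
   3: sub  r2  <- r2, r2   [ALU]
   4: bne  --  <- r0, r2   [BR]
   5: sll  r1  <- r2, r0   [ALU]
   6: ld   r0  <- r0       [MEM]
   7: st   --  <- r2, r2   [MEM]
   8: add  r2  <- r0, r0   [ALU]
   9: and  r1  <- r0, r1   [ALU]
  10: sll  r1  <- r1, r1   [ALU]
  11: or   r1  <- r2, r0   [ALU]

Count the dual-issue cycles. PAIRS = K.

PAIRS = 4

0. st.MEM;sub.ALU @i0+i1  | dual
1. ld.MEM;sub.ALU @i2+i3  | dual
2. bne.BR;sll.ALU @i4+i5  | dual
3. ld.MEM @i6  | no-port MEM/MEM
4. st.MEM;add.ALU @i7+i8  | dual
5. and.ALU @i9  | RAW+WAW r1
6. sll.ALU @i10  | WAW r1
7. or.ALU @i11  | tail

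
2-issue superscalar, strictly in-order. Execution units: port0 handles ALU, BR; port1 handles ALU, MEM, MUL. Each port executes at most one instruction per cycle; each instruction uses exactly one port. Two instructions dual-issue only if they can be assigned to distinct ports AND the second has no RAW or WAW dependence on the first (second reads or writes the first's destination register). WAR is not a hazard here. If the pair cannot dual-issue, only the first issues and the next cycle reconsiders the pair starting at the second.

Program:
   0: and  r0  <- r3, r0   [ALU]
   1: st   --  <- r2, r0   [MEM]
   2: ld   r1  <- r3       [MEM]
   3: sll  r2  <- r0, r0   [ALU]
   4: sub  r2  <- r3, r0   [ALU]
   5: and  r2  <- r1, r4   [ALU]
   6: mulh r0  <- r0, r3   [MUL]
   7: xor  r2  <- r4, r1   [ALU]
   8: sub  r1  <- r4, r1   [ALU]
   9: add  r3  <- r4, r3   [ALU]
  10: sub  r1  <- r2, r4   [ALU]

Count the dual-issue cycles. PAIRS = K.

PAIRS = 4

t=0 i0:and ; RAW r0
t=1 i1:st ; no-port MEM/MEM
t=2 i2&i3:ld;sll ; dual
t=3 i4:sub ; WAW r2
t=4 i5&i6:and;mulh ; dual
t=5 i7&i8:xor;sub ; dual
t=6 i9&i10:add;sub ; dual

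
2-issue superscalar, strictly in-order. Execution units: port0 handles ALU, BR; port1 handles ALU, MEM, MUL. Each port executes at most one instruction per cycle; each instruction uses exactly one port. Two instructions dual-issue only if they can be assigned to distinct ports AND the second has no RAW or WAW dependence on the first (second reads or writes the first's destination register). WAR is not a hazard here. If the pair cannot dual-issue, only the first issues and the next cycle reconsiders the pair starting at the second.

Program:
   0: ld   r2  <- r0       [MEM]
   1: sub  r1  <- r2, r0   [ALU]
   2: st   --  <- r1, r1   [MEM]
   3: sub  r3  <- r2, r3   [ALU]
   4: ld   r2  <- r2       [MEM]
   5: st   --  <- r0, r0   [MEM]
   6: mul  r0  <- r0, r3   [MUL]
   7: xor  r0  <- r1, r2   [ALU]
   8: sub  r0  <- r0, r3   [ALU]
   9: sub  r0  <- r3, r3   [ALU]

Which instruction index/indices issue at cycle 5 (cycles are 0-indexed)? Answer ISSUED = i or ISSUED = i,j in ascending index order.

ISSUED = 6

[0] i0  ld.MEM  -- RAW r2
[1] i1  sub.ALU  -- RAW r1
[2] i2&i3  st.MEM/sub.ALU  -- dual
[3] i4  ld.MEM  -- no-port MEM/MEM
[4] i5  st.MEM  -- no-port MEM/MUL
[5] i6  mul.MUL  -- WAW r0
[6] i7  xor.ALU  -- RAW+WAW r0
[7] i8  sub.ALU  -- WAW r0
[8] i9  sub.ALU  -- tail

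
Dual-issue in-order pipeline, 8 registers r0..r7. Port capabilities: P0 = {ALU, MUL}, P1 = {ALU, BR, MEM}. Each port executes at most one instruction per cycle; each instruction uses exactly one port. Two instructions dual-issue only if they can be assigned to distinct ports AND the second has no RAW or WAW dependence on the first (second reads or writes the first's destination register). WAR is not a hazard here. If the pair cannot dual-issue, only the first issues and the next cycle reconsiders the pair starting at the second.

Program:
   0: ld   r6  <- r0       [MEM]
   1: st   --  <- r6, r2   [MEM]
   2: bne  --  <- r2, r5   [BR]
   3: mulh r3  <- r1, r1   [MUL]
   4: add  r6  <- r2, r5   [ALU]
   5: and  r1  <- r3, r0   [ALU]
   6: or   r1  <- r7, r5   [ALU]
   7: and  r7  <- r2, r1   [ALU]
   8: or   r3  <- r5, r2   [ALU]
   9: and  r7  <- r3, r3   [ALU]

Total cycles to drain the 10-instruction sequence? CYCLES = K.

#0 head=0: ld i0 no-port MEM/MEM
#1 head=1: st i1 no-port MEM/BR
#2 head=2: bne+mulh i2/i3 pair
#3 head=4: add+and i4/i5 pair
#4 head=6: or i6 RAW r1
#5 head=7: and+or i7/i8 pair
#6 head=9: and i9 tail

CYCLES = 7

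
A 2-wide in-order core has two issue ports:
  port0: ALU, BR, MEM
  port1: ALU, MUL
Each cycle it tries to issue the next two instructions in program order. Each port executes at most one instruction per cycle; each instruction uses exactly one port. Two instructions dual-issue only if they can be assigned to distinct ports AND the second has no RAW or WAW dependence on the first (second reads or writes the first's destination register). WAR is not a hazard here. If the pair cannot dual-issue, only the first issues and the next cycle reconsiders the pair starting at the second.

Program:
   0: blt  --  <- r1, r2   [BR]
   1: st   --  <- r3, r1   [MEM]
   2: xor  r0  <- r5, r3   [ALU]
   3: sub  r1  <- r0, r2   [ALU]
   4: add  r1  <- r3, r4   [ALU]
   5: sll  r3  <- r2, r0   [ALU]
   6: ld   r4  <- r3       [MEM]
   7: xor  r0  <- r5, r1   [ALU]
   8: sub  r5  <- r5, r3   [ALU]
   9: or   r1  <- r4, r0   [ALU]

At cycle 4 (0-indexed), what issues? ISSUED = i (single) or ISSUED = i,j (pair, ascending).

t=0 i0:blt ; no-port BR/MEM
t=1 i1&i2:st;xor ; 2-wide
t=2 i3:sub ; WAW r1
t=3 i4&i5:add;sll ; 2-wide
t=4 i6&i7:ld;xor ; 2-wide
t=5 i8&i9:sub;or ; 2-wide

ISSUED = 6,7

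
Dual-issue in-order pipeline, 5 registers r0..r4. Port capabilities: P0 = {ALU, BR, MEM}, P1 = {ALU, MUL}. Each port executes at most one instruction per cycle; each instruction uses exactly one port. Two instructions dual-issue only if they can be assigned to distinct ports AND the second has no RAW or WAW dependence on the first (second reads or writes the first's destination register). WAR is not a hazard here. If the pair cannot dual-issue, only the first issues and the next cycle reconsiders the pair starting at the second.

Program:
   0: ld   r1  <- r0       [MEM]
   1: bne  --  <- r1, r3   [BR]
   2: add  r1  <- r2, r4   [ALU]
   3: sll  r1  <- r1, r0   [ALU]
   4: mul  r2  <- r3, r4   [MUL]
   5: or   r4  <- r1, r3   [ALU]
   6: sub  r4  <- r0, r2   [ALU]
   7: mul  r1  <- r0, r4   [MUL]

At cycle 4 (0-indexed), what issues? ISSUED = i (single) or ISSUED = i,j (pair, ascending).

ISSUED = 6

0. ld.MEM @i0  | no-port MEM/BR
1. bne.BR+add.ALU @i1,i2  | pair
2. sll.ALU+mul.MUL @i3,i4  | pair
3. or.ALU @i5  | WAW r4
4. sub.ALU @i6  | RAW r4
5. mul.MUL @i7  | tail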